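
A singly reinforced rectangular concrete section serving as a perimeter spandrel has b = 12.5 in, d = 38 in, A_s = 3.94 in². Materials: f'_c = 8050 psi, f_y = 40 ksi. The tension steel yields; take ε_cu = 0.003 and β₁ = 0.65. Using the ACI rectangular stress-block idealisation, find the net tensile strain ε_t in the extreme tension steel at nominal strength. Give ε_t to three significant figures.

a = A_s f_y/(0.85 f'_c b) = 1.843 in.
β₁ = 0.65, so c = a/β₁ = 1.843/0.65 = 2.835 in.
From the linear strain diagram with ε_cu = 0.003: ε_t = 0.003 (d − c)/c = 0.003 × (38 − 2.835)/2.835 = 0.0372.
Since ε_t ≥ 0.005, the section is tension-controlled.

ε_t ≈ 0.0372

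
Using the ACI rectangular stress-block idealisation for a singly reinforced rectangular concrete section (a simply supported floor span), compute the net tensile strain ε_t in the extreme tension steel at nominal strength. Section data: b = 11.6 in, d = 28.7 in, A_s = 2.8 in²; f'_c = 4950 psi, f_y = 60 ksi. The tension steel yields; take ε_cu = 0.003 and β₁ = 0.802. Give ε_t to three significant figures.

ε_t ≈ 0.0171

a = A_s f_y/(0.85 f'_c b) = 3.442 in.
β₁ = 0.802, so c = a/β₁ = 3.442/0.802 = 4.292 in.
From the linear strain diagram with ε_cu = 0.003: ε_t = 0.003 (d − c)/c = 0.003 × (28.7 − 4.292)/4.292 = 0.0171.
Since ε_t ≥ 0.005, the section is tension-controlled.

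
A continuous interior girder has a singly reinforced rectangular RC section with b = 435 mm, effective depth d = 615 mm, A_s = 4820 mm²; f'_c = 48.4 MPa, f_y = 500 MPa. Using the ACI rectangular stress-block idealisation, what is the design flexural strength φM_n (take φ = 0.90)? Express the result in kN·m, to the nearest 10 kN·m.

T = A_s f_y = 4820 × 500 = 2410000 N = 2410 kN.
From C = T: a = T/(0.85 f'_c b) = 2410000/(0.85 × 48.4 × 435) = 134.67 mm.
M_n = T(d − a/2) = 2410 kN × (615 − 67.335) mm = 1319.87 kN·m.
φM_n = 0.90 × 1319.87 = 1187.88 kN·m.

φM_n ≈ 1190 kN·m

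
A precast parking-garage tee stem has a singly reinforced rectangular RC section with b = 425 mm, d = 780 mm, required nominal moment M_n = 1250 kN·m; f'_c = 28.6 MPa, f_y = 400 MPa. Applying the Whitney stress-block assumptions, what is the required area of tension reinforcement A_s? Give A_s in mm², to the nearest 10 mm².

With M_n = 0.85 f'_c a b (d − a/2), solve the quadratic for a:
a = d − √(d² − 2M_n/(0.85 f'_c b)) = 780 − √(780² − 2 × 1250×10⁶/(0.85 × 28.6 × 425)) = 174.67 mm.
A_s = 0.85 f'_c a b / f_y = 0.85 × 28.6 × 174.67 × 425 / 400 = 4511.6 mm².

A_s ≈ 4510 mm²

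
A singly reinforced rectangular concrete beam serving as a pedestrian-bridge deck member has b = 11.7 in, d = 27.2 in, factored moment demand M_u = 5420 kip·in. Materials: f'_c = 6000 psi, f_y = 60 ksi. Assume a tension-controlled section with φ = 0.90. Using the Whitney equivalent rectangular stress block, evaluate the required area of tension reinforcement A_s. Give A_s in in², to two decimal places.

A_s ≈ 3.98 in²

M_n = M_u/φ = 5420/0.90 = 6022.22 kip·in.
From M_n = 0.85 f'_c a b (d − a/2):
a = d − √(d² − 2M_n/(0.85 f'_c b)) = 27.2 − √(27.2² − 2 × 6022.22/(0.85 × 6 × 11.7)) = 4.005 in.
A_s = 0.85 f'_c a b / f_y = 0.85 × 6 × 4.005 × 11.7 / 60 = 3.983 in².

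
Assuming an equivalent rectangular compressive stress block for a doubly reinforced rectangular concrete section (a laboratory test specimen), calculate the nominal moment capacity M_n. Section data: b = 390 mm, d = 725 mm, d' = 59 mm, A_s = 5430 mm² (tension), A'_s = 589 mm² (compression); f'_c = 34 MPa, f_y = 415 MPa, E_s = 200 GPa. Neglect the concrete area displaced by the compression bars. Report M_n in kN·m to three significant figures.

Assume both tension and compression steel yield.
Net tension couple steel: A_s − A'_s = 4841 mm².
a = (A_s − A'_s) f_y / (0.85 f'_c b) = 2009015/(0.85 × 34 × 390) = 178.25 mm.
c = a/β₁ = 178.25/0.807 = 220.88 mm; ε'_s = 0.003(c − d')/c = 0.0022 ≥ f_y/E_s = 0.0021, so compression steel does yield.
M_n = (A_s − A'_s) f_y (d − a/2) + A'_s f_y (d − d') = [2009015 × (725 − 89.125) + 244435 × (725 − 59)] × 10⁻⁶ = 1277.48 + 162.79 = 1440.27 kN·m.

M_n ≈ 1440 kN·m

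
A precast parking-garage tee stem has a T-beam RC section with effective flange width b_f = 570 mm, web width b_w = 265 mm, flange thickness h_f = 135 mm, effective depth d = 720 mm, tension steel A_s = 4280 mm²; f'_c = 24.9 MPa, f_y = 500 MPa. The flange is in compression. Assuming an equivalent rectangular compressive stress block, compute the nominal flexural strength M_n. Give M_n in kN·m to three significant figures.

Tension: T = A_s f_y = 4280 × 500 = 2140000 N.
Try a within the flange: a = T/(0.85 f'_c b_f) = 2140000/(0.85 × 24.9 × 570) = 177.39 mm.
a = 177.39 > h_f = 135 mm: the block extends into the web. Split into flange-overhang and web parts.
C_f = 0.85 f'_c (b_f − b_w) h_f = 0.85 × 24.9 × (570 − 265) × 135 = 871469 N.
Remaining web compression depth: a_w = (T − C_f)/(0.85 f'_c b_w) = (2140000 − 871469)/(0.85 × 24.9 × 265) = 226.17 mm.
M_n = C_f(d − h_f/2) + (T − C_f)(d − a_w/2) = 871469 × (720 − 67.5) + 1268531 × (720 − 113.085) = 568.63 + 769.89 = 1338.52 × 10⁶ N·mm.
M_n = 1338.52 kN·m.

M_n ≈ 1340 kN·m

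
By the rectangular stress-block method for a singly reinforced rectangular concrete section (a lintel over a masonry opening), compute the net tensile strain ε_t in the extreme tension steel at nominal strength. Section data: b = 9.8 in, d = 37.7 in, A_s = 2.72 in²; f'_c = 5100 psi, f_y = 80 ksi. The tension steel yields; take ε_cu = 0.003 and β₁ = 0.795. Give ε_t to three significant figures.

a = A_s f_y/(0.85 f'_c b) = 5.122 in.
β₁ = 0.795, so c = a/β₁ = 5.122/0.795 = 6.443 in.
From the linear strain diagram with ε_cu = 0.003: ε_t = 0.003 (d − c)/c = 0.003 × (37.7 − 6.443)/6.443 = 0.0146.
Since ε_t ≥ 0.005, the section is tension-controlled.

ε_t ≈ 0.0146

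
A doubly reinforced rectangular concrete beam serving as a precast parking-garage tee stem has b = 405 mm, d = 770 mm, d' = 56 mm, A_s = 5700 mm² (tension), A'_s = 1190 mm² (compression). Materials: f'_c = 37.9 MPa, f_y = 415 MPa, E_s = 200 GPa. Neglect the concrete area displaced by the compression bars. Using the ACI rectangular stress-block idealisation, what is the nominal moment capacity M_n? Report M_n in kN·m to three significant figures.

M_n ≈ 1660 kN·m

Assume both tension and compression steel yield.
Net tension couple steel: A_s − A'_s = 4510 mm².
a = (A_s − A'_s) f_y / (0.85 f'_c b) = 1871650/(0.85 × 37.9 × 405) = 143.45 mm.
c = a/β₁ = 143.45/0.779 = 184.15 mm; ε'_s = 0.003(c − d')/c = 0.0021 ≥ f_y/E_s = 0.0021, so compression steel does yield.
M_n = (A_s − A'_s) f_y (d − a/2) + A'_s f_y (d − d') = [1871650 × (770 − 71.725) + 493850 × (770 − 56)] × 10⁻⁶ = 1306.93 + 352.61 = 1659.54 kN·m.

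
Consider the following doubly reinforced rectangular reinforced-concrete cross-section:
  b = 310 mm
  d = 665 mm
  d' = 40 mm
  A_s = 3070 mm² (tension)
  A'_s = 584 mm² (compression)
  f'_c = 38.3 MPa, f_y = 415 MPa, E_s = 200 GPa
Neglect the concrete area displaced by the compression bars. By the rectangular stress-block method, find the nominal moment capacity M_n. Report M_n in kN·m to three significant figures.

M_n ≈ 785 kN·m

Assume both tension and compression steel yield.
Net tension couple steel: A_s − A'_s = 2486 mm².
a = (A_s − A'_s) f_y / (0.85 f'_c b) = 1031690/(0.85 × 38.3 × 310) = 102.23 mm.
c = a/β₁ = 102.23/0.776 = 131.74 mm; ε'_s = 0.003(c − d')/c = 0.0021 ≥ f_y/E_s = 0.0021, so compression steel does yield.
M_n = (A_s − A'_s) f_y (d − a/2) + A'_s f_y (d − d') = [1031690 × (665 − 51.115) + 242360 × (665 − 40)] × 10⁻⁶ = 633.34 + 151.48 = 784.82 kN·m.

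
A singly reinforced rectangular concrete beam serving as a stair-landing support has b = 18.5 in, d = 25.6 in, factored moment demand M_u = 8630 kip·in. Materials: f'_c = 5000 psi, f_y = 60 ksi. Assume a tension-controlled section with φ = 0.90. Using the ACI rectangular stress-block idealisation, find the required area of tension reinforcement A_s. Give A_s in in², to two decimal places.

M_n = M_u/φ = 8630/0.90 = 9588.89 kip·in.
From M_n = 0.85 f'_c a b (d − a/2):
a = d − √(d² − 2M_n/(0.85 f'_c b)) = 25.6 − √(25.6² − 2 × 9588.89/(0.85 × 5 × 18.5)) = 5.316 in.
A_s = 0.85 f'_c a b / f_y = 0.85 × 5 × 5.316 × 18.5 / 60 = 6.966 in².

A_s ≈ 6.97 in²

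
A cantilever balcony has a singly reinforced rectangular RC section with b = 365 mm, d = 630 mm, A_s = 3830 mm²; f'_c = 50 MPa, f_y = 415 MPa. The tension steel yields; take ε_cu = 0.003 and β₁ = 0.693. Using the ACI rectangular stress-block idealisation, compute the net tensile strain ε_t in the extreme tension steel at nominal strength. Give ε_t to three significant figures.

a = A_s f_y/(0.85 f'_c b) = 102.46 mm.
β₁ = 0.693, so c = a/β₁ = 102.46/0.693 = 147.85 mm.
From the linear strain diagram with ε_cu = 0.003: ε_t = 0.003 (d − c)/c = 0.003 × (630 − 147.85)/147.85 = 0.00978.
Since ε_t ≥ 0.005, the section is tension-controlled.

ε_t ≈ 0.00978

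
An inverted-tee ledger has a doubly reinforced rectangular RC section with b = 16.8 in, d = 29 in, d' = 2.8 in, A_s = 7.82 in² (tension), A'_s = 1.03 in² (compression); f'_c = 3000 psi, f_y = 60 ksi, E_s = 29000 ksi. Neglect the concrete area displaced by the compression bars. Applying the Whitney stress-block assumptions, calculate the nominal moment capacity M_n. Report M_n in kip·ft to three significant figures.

M_n ≈ 958 kip·ft

Assume both steels yield.
a = (A_s − A'_s) f_y/(0.85 f'_c b) = (7.82 − 1.03) × 60/(0.85 × 3 × 16.8) = 9.510 in.
c = a/β₁ = 9.510/0.85 = 11.188 in; ε'_s = 0.003(c − d')/c = 0.0022 ≥ ε_y = 0.0021, so the compression steel yields.
M_n = (A_s − A'_s) f_y (d − a/2) + A'_s f_y (d − d') = 407.4 × (29 − 4.755) + 61.8 × (29 − 2.8) = 9877.4 + 1619.2 = 11496.6 kip·in = 11496.6/12 = 958.05 kip·ft.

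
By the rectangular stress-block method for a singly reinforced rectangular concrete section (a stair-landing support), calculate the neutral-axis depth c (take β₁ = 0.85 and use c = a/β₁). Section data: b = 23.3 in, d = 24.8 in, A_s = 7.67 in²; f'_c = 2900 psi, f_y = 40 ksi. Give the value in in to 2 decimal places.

T = A_s f_y = 7.67 × 40 = 306.8 kips.
a = T/(0.85 f'_c b) = 306.8/(0.85 × 2.9 × 23.3) = 5.3417 in.
With β₁ = 0.85, c = a/β₁ = 5.3417/0.85 = 6.28 in.

c ≈ 6.28 in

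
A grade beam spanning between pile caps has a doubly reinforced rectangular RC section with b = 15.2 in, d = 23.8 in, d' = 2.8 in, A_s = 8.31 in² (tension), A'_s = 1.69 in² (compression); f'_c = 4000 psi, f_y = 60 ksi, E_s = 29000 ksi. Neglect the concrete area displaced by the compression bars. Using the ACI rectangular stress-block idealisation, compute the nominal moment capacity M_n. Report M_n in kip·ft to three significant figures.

M_n ≈ 838 kip·ft

Assume both steels yield.
a = (A_s − A'_s) f_y/(0.85 f'_c b) = (8.31 − 1.69) × 60/(0.85 × 4 × 15.2) = 7.686 in.
c = a/β₁ = 7.686/0.85 = 9.042 in; ε'_s = 0.003(c − d')/c = 0.0021 ≥ ε_y = 0.0021, so the compression steel yields.
M_n = (A_s − A'_s) f_y (d − a/2) + A'_s f_y (d − d') = 397.2 × (23.8 − 3.843) + 101.4 × (23.8 − 2.8) = 7926.9 + 2129.4 = 10056.3 kip·in = 10056.3/12 = 838.03 kip·ft.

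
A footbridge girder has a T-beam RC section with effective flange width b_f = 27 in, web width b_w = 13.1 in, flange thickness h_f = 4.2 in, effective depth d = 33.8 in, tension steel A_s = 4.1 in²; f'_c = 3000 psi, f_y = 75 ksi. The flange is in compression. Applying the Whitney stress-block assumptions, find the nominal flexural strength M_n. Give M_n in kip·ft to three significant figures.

M_n ≈ 809 kip·ft

Tension: T = A_s f_y = 4.1 × 75 = 307.5 kips.
Try a within the flange: a = T/(0.85 f'_c b_f) = 307.5/(0.85 × 3 × 27) = 4.466 in.
a = 4.466 > h_f = 4.2 in: the block extends into the web. Split into flange-overhang and web parts.
C_f = 0.85 f'_c (b_f − b_w) h_f = 0.85 × 3 × (27 − 13.1) × 4.2 = 148.9 kips.
Remaining web compression depth: a_w = (T − C_f)/(0.85 f'_c b_w) = (307.5 − 148.9)/(0.85 × 3 × 13.1) = 4.748 in.
M_n = C_f(d − h_f/2) + (T − C_f)(d − a_w/2) = 148.9 × (33.8 − 2.1) + 158.6 × (33.8 − 2.374) = 4720.1 + 4984.2 = 9704.3 kip·in.
M_n = 9704.3/12 = 808.69 kip·ft.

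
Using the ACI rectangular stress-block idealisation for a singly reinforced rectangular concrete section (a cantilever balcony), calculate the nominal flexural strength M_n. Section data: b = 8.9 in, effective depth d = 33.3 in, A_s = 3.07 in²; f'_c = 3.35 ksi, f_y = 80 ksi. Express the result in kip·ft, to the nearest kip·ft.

M_n ≈ 582 kip·ft

T = A_s f_y = 3.07 × 80 = 245.6 kips.
a = T/(0.85 f'_c b) = 245.6/(0.85 × 3.35 × 8.9) = 9.691 in.
M_n = T(d − a/2) = 245.6 × (33.3 − 4.8455) = 6988.4 kip·in = 6988.4/12 = 582.37 kip·ft.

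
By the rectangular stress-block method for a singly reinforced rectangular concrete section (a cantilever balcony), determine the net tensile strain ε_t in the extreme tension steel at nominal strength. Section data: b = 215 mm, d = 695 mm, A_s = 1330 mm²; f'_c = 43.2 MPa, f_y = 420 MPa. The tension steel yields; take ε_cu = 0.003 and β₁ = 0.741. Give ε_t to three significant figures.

ε_t ≈ 0.0188

a = A_s f_y/(0.85 f'_c b) = 70.76 mm.
β₁ = 0.741, so c = a/β₁ = 70.76/0.741 = 95.49 mm.
From the linear strain diagram with ε_cu = 0.003: ε_t = 0.003 (d − c)/c = 0.003 × (695 − 95.49)/95.49 = 0.0188.
Since ε_t ≥ 0.005, the section is tension-controlled.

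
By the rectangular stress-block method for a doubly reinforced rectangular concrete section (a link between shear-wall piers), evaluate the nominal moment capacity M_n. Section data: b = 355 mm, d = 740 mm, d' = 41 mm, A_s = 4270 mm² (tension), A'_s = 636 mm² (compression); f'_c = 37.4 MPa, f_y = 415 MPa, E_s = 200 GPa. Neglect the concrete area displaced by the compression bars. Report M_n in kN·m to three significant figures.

M_n ≈ 1200 kN·m

Assume both tension and compression steel yield.
Net tension couple steel: A_s − A'_s = 3634 mm².
a = (A_s − A'_s) f_y / (0.85 f'_c b) = 1508110/(0.85 × 37.4 × 355) = 133.63 mm.
c = a/β₁ = 133.63/0.783 = 170.66 mm; ε'_s = 0.003(c − d')/c = 0.0023 ≥ f_y/E_s = 0.0021, so compression steel does yield.
M_n = (A_s − A'_s) f_y (d − a/2) + A'_s f_y (d − d') = [1508110 × (740 − 66.815) + 263940 × (740 − 41)] × 10⁻⁶ = 1015.24 + 184.49 = 1199.73 kN·m.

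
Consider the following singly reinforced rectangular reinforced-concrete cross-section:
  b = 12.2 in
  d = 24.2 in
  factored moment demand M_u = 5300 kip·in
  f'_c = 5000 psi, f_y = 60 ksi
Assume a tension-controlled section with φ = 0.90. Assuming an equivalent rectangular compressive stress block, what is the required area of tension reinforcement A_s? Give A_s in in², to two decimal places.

M_n = M_u/φ = 5300/0.90 = 5888.89 kip·in.
From M_n = 0.85 f'_c a b (d − a/2):
a = d − √(d² − 2M_n/(0.85 f'_c b)) = 24.2 − √(24.2² − 2 × 5888.89/(0.85 × 5 × 12.2)) = 5.266 in.
A_s = 0.85 f'_c a b / f_y = 0.85 × 5 × 5.266 × 12.2 / 60 = 4.551 in².

A_s ≈ 4.55 in²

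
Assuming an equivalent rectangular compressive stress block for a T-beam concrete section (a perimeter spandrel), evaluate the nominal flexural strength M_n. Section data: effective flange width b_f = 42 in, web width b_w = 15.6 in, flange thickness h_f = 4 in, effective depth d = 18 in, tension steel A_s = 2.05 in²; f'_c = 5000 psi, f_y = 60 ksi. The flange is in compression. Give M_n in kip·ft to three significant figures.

Tension: T = A_s f_y = 2.05 × 60 = 123 kips.
Try a within the flange: a = T/(0.85 f'_c b_f) = 123/(0.85 × 5 × 42) = 0.689 in.
Since a = 0.689 ≤ h_f = 4 in, the stress block lies entirely in the flange; analyse as a rectangular beam of width b_f.
M_n = T(d − a/2) = 123 × (18 − 0.3445) = 2171.6 kip·in.
M_n = 2171.6/12 = 180.97 kip·ft.

M_n ≈ 181 kip·ft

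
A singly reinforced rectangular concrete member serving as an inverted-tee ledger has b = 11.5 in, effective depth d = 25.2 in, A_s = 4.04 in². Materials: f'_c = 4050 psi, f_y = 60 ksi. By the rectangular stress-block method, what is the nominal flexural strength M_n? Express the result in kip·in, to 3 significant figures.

T = A_s f_y = 4.04 × 60 = 242.4 kips.
a = T/(0.85 f'_c b) = 242.4/(0.85 × 4.05 × 11.5) = 6.123 in.
M_n = T(d − a/2) = 242.4 × (25.2 − 3.0615) = 5366.4 kip·in.

M_n ≈ 5370 kip·in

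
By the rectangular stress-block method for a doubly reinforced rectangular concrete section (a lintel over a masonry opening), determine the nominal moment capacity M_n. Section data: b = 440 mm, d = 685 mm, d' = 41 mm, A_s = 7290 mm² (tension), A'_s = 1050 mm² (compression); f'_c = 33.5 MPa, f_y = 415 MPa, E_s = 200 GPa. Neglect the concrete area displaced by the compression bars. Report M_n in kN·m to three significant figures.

M_n ≈ 1790 kN·m

Assume both tension and compression steel yield.
Net tension couple steel: A_s − A'_s = 6240 mm².
a = (A_s − A'_s) f_y / (0.85 f'_c b) = 2589600/(0.85 × 33.5 × 440) = 206.69 mm.
c = a/β₁ = 206.69/0.811 = 254.86 mm; ε'_s = 0.003(c − d')/c = 0.0025 ≥ f_y/E_s = 0.0021, so compression steel does yield.
M_n = (A_s − A'_s) f_y (d − a/2) + A'_s f_y (d − d') = [2589600 × (685 − 103.345) + 435750 × (685 − 41)] × 10⁻⁶ = 1506.25 + 280.62 = 1786.87 kN·m.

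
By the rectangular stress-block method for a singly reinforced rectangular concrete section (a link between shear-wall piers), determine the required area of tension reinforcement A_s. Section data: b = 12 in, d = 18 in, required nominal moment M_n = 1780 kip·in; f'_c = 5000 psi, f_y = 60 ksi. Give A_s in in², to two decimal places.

From M_n = 0.85 f'_c a b (d − a/2):
a = d − √(d² − 2M_n/(0.85 f'_c b)) = 18 − √(18² − 2 × 1780/(0.85 × 5 × 12)) = 2.056 in.
A_s = 0.85 f'_c a b / f_y = 0.85 × 5 × 2.056 × 12 / 60 = 1.748 in².

A_s ≈ 1.75 in²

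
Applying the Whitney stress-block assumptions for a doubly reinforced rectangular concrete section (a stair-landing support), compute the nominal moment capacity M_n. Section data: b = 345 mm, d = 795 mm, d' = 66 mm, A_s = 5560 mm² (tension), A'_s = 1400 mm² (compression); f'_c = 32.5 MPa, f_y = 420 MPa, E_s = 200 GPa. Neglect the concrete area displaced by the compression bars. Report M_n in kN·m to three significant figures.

M_n ≈ 1660 kN·m

Assume both tension and compression steel yield.
Net tension couple steel: A_s − A'_s = 4160 mm².
a = (A_s − A'_s) f_y / (0.85 f'_c b) = 1747200/(0.85 × 32.5 × 345) = 183.32 mm.
c = a/β₁ = 183.32/0.818 = 224.11 mm; ε'_s = 0.003(c − d')/c = 0.0021 ≥ f_y/E_s = 0.0021, so compression steel does yield.
M_n = (A_s − A'_s) f_y (d − a/2) + A'_s f_y (d − d') = [1747200 × (795 − 91.66) + 588000 × (795 − 66)] × 10⁻⁶ = 1228.88 + 428.65 = 1657.53 kN·m.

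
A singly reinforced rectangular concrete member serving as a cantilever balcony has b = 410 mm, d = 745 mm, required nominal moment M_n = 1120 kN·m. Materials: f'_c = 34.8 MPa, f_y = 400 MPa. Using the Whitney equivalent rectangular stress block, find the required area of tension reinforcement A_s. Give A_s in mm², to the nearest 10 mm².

With M_n = 0.85 f'_c a b (d − a/2), solve the quadratic for a:
a = d − √(d² − 2M_n/(0.85 f'_c b)) = 745 − √(745² − 2 × 1120×10⁶/(0.85 × 34.8 × 410)) = 136.46 mm.
A_s = 0.85 f'_c a b / f_y = 0.85 × 34.8 × 136.46 × 410 / 400 = 4137.4 mm².

A_s ≈ 4140 mm²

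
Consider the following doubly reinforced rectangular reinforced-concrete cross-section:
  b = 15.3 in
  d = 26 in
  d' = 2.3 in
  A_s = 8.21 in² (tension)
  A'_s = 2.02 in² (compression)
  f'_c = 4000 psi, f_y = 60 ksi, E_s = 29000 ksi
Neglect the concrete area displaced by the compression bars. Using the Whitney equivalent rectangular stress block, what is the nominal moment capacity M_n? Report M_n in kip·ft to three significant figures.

M_n ≈ 934 kip·ft

Assume both steels yield.
a = (A_s − A'_s) f_y/(0.85 f'_c b) = (8.21 − 2.02) × 60/(0.85 × 4 × 15.3) = 7.140 in.
c = a/β₁ = 7.140/0.85 = 8.400 in; ε'_s = 0.003(c − d')/c = 0.0022 ≥ ε_y = 0.0021, so the compression steel yields.
M_n = (A_s − A'_s) f_y (d − a/2) + A'_s f_y (d − d') = 371.4 × (26 − 3.57) + 121.2 × (26 − 2.3) = 8330.5 + 2872.4 = 11202.9 kip·in = 11202.9/12 = 933.58 kip·ft.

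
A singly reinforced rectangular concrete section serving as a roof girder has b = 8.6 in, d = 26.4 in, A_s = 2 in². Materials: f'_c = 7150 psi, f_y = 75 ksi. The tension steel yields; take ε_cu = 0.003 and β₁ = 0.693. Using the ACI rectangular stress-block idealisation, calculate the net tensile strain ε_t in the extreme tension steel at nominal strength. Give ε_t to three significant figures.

ε_t ≈ 0.0161

a = A_s f_y/(0.85 f'_c b) = 2.870 in.
β₁ = 0.693, so c = a/β₁ = 2.870/0.693 = 4.141 in.
From the linear strain diagram with ε_cu = 0.003: ε_t = 0.003 (d − c)/c = 0.003 × (26.4 − 4.141)/4.141 = 0.0161.
Since ε_t ≥ 0.005, the section is tension-controlled.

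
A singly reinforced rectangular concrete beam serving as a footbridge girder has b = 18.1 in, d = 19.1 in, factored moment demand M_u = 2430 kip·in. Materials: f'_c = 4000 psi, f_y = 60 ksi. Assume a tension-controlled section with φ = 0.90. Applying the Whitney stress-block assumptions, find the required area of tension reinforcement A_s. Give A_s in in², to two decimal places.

M_n = M_u/φ = 2430/0.90 = 2700 kip·in.
From M_n = 0.85 f'_c a b (d − a/2):
a = d − √(d² − 2M_n/(0.85 f'_c b)) = 19.1 − √(19.1² − 2 × 2700/(0.85 × 4 × 18.1)) = 2.455 in.
A_s = 0.85 f'_c a b / f_y = 0.85 × 4 × 2.455 × 18.1 / 60 = 2.518 in².

A_s ≈ 2.52 in²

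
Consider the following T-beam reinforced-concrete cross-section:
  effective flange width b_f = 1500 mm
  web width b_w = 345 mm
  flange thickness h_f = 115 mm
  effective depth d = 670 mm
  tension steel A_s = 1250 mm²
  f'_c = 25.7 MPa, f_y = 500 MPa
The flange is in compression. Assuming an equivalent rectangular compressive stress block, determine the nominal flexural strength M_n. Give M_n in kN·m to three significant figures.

Tension: T = A_s f_y = 1250 × 500 = 625000 N.
Try a within the flange: a = T/(0.85 f'_c b_f) = 625000/(0.85 × 25.7 × 1500) = 19.07 mm.
Since a = 19.07 ≤ h_f = 115 mm, the stress block lies entirely in the flange; analyse as a rectangular beam of width b_f.
M_n = T(d − a/2) = 625000 × (670 − 9.535) = 412.79 × 10⁶ N·mm.
M_n = 412.79 kN·m.

M_n ≈ 413 kN·m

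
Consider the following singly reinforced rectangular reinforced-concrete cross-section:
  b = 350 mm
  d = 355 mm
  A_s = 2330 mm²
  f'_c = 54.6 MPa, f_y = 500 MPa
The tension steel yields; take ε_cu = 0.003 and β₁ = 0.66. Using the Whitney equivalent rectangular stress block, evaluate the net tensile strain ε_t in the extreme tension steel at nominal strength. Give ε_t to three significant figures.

ε_t ≈ 0.00680

a = A_s f_y/(0.85 f'_c b) = 71.72 mm.
β₁ = 0.66, so c = a/β₁ = 71.72/0.66 = 108.67 mm.
From the linear strain diagram with ε_cu = 0.003: ε_t = 0.003 (d − c)/c = 0.003 × (355 − 108.67)/108.67 = 0.00680.
Since ε_t ≥ 0.005, the section is tension-controlled.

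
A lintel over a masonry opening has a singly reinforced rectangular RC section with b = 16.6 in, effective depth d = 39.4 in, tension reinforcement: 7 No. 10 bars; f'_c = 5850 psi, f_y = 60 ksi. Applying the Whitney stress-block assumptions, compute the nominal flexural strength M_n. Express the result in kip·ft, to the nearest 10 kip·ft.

A_s = 7 × 1.27 = 8.89 in².
T = A_s f_y = 8.89 × 60 = 533.4 kips.
a = T/(0.85 f'_c b) = 533.4/(0.85 × 5.85 × 16.6) = 6.462 in.
M_n = T(d − a/2) = 533.4 × (39.4 − 3.231) = 19292.5 kip·in = 19292.5/12 = 1607.71 kip·ft.

M_n ≈ 1610 kip·ft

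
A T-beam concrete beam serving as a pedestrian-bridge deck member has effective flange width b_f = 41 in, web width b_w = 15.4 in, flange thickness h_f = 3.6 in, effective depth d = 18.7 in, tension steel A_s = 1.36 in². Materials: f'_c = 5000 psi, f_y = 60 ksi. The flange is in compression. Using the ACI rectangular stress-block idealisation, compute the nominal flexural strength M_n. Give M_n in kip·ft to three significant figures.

M_n ≈ 126 kip·ft

Tension: T = A_s f_y = 1.36 × 60 = 81.6 kips.
Try a within the flange: a = T/(0.85 f'_c b_f) = 81.6/(0.85 × 5 × 41) = 0.468 in.
Since a = 0.468 ≤ h_f = 3.6 in, the stress block lies entirely in the flange; analyse as a rectangular beam of width b_f.
M_n = T(d − a/2) = 81.6 × (18.7 − 0.234) = 1506.8 kip·in.
M_n = 1506.8/12 = 125.57 kip·ft.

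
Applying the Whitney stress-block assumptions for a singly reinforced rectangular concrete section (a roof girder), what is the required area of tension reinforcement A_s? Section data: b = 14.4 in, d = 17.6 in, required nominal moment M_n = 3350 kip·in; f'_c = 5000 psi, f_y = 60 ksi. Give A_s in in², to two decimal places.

A_s ≈ 3.52 in²

From M_n = 0.85 f'_c a b (d − a/2):
a = d − √(d² − 2M_n/(0.85 f'_c b)) = 17.6 − √(17.6² − 2 × 3350/(0.85 × 5 × 14.4)) = 3.448 in.
A_s = 0.85 f'_c a b / f_y = 0.85 × 5 × 3.448 × 14.4 / 60 = 3.517 in².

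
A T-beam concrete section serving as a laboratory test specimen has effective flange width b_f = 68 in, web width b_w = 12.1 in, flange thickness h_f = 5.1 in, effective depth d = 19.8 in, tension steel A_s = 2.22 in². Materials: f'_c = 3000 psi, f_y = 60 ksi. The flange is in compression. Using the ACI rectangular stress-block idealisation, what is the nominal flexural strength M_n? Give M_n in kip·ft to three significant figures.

Tension: T = A_s f_y = 2.22 × 60 = 133.2 kips.
Try a within the flange: a = T/(0.85 f'_c b_f) = 133.2/(0.85 × 3 × 68) = 0.768 in.
Since a = 0.768 ≤ h_f = 5.1 in, the stress block lies entirely in the flange; analyse as a rectangular beam of width b_f.
M_n = T(d − a/2) = 133.2 × (19.8 − 0.384) = 2586.2 kip·in.
M_n = 2586.2/12 = 215.52 kip·ft.

M_n ≈ 216 kip·ft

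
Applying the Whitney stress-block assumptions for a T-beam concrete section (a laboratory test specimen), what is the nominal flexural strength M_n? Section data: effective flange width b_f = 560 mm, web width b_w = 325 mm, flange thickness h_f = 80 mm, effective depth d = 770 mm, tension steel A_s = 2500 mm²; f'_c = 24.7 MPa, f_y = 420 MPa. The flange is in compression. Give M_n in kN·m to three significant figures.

M_n ≈ 761 kN·m

Tension: T = A_s f_y = 2500 × 420 = 1050000 N.
Try a within the flange: a = T/(0.85 f'_c b_f) = 1050000/(0.85 × 24.7 × 560) = 89.31 mm.
a = 89.31 > h_f = 80 mm: the block extends into the web. Split into flange-overhang and web parts.
C_f = 0.85 f'_c (b_f − b_w) h_f = 0.85 × 24.7 × (560 − 325) × 80 = 394706 N.
Remaining web compression depth: a_w = (T − C_f)/(0.85 f'_c b_w) = (1050000 − 394706)/(0.85 × 24.7 × 325) = 96.04 mm.
M_n = C_f(d − h_f/2) + (T − C_f)(d − a_w/2) = 394706 × (770 − 40) + 655294 × (770 − 48.02) = 288.14 + 473.11 = 761.25 × 10⁶ N·mm.
M_n = 761.25 kN·m.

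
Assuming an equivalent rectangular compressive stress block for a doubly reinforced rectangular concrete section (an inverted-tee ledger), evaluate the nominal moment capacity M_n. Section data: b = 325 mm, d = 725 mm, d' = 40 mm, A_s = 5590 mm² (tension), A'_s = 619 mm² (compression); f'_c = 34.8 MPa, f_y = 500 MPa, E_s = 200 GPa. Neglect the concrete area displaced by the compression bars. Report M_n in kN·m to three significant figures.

M_n ≈ 1690 kN·m

Assume both tension and compression steel yield.
Net tension couple steel: A_s − A'_s = 4971 mm².
a = (A_s − A'_s) f_y / (0.85 f'_c b) = 2485500/(0.85 × 34.8 × 325) = 258.54 mm.
c = a/β₁ = 258.54/0.801 = 322.77 mm; ε'_s = 0.003(c − d')/c = 0.0026 ≥ f_y/E_s = 0.0025, so compression steel does yield.
M_n = (A_s − A'_s) f_y (d − a/2) + A'_s f_y (d − d') = [2485500 × (725 − 129.27) + 309500 × (725 − 40)] × 10⁻⁶ = 1480.69 + 212.01 = 1692.70 kN·m.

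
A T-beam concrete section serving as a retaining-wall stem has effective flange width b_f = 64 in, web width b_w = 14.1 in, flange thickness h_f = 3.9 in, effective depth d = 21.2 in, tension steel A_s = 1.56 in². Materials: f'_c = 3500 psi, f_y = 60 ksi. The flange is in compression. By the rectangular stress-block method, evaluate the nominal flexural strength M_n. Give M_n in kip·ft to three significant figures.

Tension: T = A_s f_y = 1.56 × 60 = 93.6 kips.
Try a within the flange: a = T/(0.85 f'_c b_f) = 93.6/(0.85 × 3.5 × 64) = 0.492 in.
Since a = 0.492 ≤ h_f = 3.9 in, the stress block lies entirely in the flange; analyse as a rectangular beam of width b_f.
M_n = T(d − a/2) = 93.6 × (21.2 − 0.246) = 1961.3 kip·in.
M_n = 1961.3/12 = 163.44 kip·ft.

M_n ≈ 163 kip·ft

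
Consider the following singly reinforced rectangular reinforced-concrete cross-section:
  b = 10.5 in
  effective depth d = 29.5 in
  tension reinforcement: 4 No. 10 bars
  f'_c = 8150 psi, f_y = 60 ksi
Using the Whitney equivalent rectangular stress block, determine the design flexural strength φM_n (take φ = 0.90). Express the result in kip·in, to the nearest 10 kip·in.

A_s = 4 × 1.27 = 5.08 in².
T = A_s f_y = 5.08 × 60 = 304.8 kips.
a = T/(0.85 f'_c b) = 304.8/(0.85 × 8.15 × 10.5) = 4.190 in.
M_n = T(d − a/2) = 304.8 × (29.5 − 2.095) = 8353.0 kip·in.
φM_n = 0.90 × 8353.0 = 7517.7 kip·in.

φM_n ≈ 7520 kip·in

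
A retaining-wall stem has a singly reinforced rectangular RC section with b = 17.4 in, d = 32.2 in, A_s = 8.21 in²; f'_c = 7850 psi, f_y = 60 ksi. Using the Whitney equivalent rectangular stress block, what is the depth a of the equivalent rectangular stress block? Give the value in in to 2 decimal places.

T = A_s f_y = 8.21 × 60 = 492.6 kips.
a = T/(0.85 f'_c b) = 492.6/(0.85 × 7.85 × 17.4) = 4.24 in.

a ≈ 4.24 in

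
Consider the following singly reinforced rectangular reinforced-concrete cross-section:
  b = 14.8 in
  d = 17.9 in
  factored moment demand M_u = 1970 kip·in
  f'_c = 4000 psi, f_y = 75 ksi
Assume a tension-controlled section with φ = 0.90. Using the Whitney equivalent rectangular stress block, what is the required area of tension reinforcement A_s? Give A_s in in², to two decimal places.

A_s ≈ 1.76 in²

M_n = M_u/φ = 1970/0.90 = 2188.89 kip·in.
From M_n = 0.85 f'_c a b (d − a/2):
a = d − √(d² − 2M_n/(0.85 f'_c b)) = 17.9 − √(17.9² − 2 × 2188.89/(0.85 × 4 × 14.8)) = 2.622 in.
A_s = 0.85 f'_c a b / f_y = 0.85 × 4 × 2.622 × 14.8 / 75 = 1.759 in².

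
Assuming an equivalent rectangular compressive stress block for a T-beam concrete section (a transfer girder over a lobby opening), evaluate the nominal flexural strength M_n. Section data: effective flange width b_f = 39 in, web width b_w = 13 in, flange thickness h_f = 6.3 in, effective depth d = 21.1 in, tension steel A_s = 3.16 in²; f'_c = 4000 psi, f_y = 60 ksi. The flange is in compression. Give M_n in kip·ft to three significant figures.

Tension: T = A_s f_y = 3.16 × 60 = 189.6 kips.
Try a within the flange: a = T/(0.85 f'_c b_f) = 189.6/(0.85 × 4 × 39) = 1.430 in.
Since a = 1.430 ≤ h_f = 6.3 in, the stress block lies entirely in the flange; analyse as a rectangular beam of width b_f.
M_n = T(d − a/2) = 189.6 × (21.1 − 0.715) = 3865.0 kip·in.
M_n = 3865.0/12 = 322.08 kip·ft.

M_n ≈ 322 kip·ft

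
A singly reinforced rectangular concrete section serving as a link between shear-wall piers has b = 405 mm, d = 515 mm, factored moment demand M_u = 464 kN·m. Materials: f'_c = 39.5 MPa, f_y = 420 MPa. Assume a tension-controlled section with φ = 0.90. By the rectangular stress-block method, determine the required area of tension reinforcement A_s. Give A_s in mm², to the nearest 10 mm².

M_n = M_u/φ = 464/0.90 = 515.556 kN·m.
With M_n = 0.85 f'_c a b (d − a/2), solve the quadratic for a:
a = d − √(d² − 2M_n/(0.85 f'_c b)) = 515 − √(515² − 2 × 515.556×10⁶/(0.85 × 39.5 × 405)) = 79.80 mm.
A_s = 0.85 f'_c a b / f_y = 0.85 × 39.5 × 79.80 × 405 / 420 = 2583.6 mm².

A_s ≈ 2580 mm²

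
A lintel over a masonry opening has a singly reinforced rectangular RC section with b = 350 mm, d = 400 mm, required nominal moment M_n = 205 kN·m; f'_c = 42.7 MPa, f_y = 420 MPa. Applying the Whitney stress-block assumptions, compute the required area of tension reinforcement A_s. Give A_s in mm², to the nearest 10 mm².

A_s ≈ 1290 mm²

With M_n = 0.85 f'_c a b (d − a/2), solve the quadratic for a:
a = d − √(d² − 2M_n/(0.85 f'_c b)) = 400 − √(400² − 2 × 205×10⁶/(0.85 × 42.7 × 350)) = 42.61 mm.
A_s = 0.85 f'_c a b / f_y = 0.85 × 42.7 × 42.61 × 350 / 420 = 1288.8 mm².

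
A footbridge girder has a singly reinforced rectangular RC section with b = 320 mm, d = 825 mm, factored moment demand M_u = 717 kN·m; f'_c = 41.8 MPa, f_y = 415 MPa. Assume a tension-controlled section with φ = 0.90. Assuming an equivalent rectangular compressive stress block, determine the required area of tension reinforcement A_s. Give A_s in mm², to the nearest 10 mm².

M_n = M_u/φ = 717/0.90 = 796.667 kN·m.
With M_n = 0.85 f'_c a b (d − a/2), solve the quadratic for a:
a = d − √(d² − 2M_n/(0.85 f'_c b)) = 825 − √(825² − 2 × 796.667×10⁶/(0.85 × 41.8 × 320)) = 89.82 mm.
A_s = 0.85 f'_c a b / f_y = 0.85 × 41.8 × 89.82 × 320 / 415 = 2460.8 mm².

A_s ≈ 2460 mm²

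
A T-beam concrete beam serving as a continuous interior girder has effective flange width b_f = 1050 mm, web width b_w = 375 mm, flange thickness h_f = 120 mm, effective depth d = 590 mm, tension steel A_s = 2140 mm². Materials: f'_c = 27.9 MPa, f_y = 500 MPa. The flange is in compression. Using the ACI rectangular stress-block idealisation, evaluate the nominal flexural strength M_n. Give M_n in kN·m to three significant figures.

Tension: T = A_s f_y = 2140 × 500 = 1070000 N.
Try a within the flange: a = T/(0.85 f'_c b_f) = 1070000/(0.85 × 27.9 × 1050) = 42.97 mm.
Since a = 42.97 ≤ h_f = 120 mm, the stress block lies entirely in the flange; analyse as a rectangular beam of width b_f.
M_n = T(d − a/2) = 1070000 × (590 − 21.485) = 608.31 × 10⁶ N·mm.
M_n = 608.31 kN·m.

M_n ≈ 608 kN·m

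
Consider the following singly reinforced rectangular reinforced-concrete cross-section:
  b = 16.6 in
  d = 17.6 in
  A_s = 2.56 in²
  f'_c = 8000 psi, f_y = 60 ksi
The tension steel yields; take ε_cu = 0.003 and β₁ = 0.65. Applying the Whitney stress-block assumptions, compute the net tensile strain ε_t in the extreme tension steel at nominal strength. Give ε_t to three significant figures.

ε_t ≈ 0.0222

a = A_s f_y/(0.85 f'_c b) = 1.361 in.
β₁ = 0.65, so c = a/β₁ = 1.361/0.65 = 2.094 in.
From the linear strain diagram with ε_cu = 0.003: ε_t = 0.003 (d − c)/c = 0.003 × (17.6 − 2.094)/2.094 = 0.0222.
Since ε_t ≥ 0.005, the section is tension-controlled.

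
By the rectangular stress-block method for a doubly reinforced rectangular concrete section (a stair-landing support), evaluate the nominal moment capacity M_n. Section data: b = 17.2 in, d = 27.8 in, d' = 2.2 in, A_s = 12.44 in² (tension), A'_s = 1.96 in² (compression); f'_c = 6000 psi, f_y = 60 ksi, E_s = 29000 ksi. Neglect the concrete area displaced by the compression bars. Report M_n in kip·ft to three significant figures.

M_n ≈ 1520 kip·ft

Assume both steels yield.
a = (A_s − A'_s) f_y/(0.85 f'_c b) = (12.44 − 1.96) × 60/(0.85 × 6 × 17.2) = 7.168 in.
c = a/β₁ = 7.168/0.75 = 9.557 in; ε'_s = 0.003(c − d')/c = 0.0023 ≥ ε_y = 0.0021, so the compression steel yields.
M_n = (A_s − A'_s) f_y (d − a/2) + A'_s f_y (d − d') = 628.8 × (27.8 − 3.584) + 117.6 × (27.8 − 2.2) = 15227.0 + 3010.6 = 18237.6 kip·in = 18237.6/12 = 1519.80 kip·ft.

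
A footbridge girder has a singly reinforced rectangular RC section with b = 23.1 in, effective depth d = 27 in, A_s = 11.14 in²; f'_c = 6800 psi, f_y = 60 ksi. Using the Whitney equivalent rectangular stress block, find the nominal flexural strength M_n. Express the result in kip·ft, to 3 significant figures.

T = A_s f_y = 11.14 × 60 = 668.4 kips.
a = T/(0.85 f'_c b) = 668.4/(0.85 × 6.8 × 23.1) = 5.006 in.
M_n = T(d − a/2) = 668.4 × (27 − 2.503) = 16373.8 kip·in = 16373.8/12 = 1364.48 kip·ft.

M_n ≈ 1360 kip·ft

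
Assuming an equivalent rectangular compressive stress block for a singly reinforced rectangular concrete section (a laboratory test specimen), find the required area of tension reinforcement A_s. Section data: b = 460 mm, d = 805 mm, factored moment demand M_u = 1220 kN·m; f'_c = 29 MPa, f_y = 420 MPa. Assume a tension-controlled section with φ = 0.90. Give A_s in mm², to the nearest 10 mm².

A_s ≈ 4470 mm²

M_n = M_u/φ = 1220/0.90 = 1355.56 kN·m.
With M_n = 0.85 f'_c a b (d − a/2), solve the quadratic for a:
a = d − √(d² − 2M_n/(0.85 f'_c b)) = 805 − √(805² − 2 × 1355.56×10⁶/(0.85 × 29 × 460)) = 165.53 mm.
A_s = 0.85 f'_c a b / f_y = 0.85 × 29 × 165.53 × 460 / 420 = 4468.9 mm².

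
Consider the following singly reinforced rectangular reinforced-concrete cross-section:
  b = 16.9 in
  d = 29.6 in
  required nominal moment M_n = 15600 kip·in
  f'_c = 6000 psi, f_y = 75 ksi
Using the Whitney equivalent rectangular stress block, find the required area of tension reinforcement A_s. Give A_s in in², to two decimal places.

From M_n = 0.85 f'_c a b (d − a/2):
a = d − √(d² − 2M_n/(0.85 f'_c b)) = 29.6 − √(29.6² − 2 × 15600/(0.85 × 6 × 16.9)) = 6.925 in.
A_s = 0.85 f'_c a b / f_y = 0.85 × 6 × 6.925 × 16.9 / 75 = 7.958 in².

A_s ≈ 7.96 in²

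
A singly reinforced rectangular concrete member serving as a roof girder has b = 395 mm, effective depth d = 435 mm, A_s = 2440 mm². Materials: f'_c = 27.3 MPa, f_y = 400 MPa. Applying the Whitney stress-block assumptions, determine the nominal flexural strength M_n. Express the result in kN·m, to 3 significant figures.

M_n ≈ 373 kN·m

T = A_s f_y = 2440 × 400 = 976000 N = 976 kN.
From C = T: a = T/(0.85 f'_c b) = 976000/(0.85 × 27.3 × 395) = 106.48 mm.
M_n = T(d − a/2) = 976 kN × (435 − 53.24) mm = 372.60 kN·m.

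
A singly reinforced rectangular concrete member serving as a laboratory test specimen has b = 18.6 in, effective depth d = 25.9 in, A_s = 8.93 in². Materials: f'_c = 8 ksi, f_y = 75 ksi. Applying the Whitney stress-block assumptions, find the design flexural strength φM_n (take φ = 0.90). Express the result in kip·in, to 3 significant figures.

φM_n ≈ 14000 kip·in

T = A_s f_y = 8.93 × 75 = 669.75 kips.
a = T/(0.85 f'_c b) = 669.75/(0.85 × 8 × 18.6) = 5.295 in.
M_n = T(d − a/2) = 669.75 × (25.9 − 2.6475) = 15573.4 kip·in.
φM_n = 0.90 × 15573.4 = 14016.1 kip·in.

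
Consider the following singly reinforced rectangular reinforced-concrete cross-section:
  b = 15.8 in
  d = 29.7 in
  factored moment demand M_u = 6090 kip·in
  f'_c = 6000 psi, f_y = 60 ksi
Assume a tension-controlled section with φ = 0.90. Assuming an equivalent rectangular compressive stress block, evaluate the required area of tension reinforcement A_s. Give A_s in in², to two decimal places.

M_n = M_u/φ = 6090/0.90 = 6766.67 kip·in.
From M_n = 0.85 f'_c a b (d − a/2):
a = d − √(d² − 2M_n/(0.85 f'_c b)) = 29.7 − √(29.7² − 2 × 6766.67/(0.85 × 6 × 15.8)) = 2.977 in.
A_s = 0.85 f'_c a b / f_y = 0.85 × 6 × 2.977 × 15.8 / 60 = 3.998 in².

A_s ≈ 4.00 in²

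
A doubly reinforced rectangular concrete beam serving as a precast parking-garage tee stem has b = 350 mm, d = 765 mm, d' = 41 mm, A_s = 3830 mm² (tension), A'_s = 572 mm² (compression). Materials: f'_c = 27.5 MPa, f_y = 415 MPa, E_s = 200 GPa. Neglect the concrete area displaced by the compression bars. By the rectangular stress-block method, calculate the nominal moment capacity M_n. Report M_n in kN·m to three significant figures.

M_n ≈ 1090 kN·m

Assume both tension and compression steel yield.
Net tension couple steel: A_s − A'_s = 3258 mm².
a = (A_s − A'_s) f_y / (0.85 f'_c b) = 1352070/(0.85 × 27.5 × 350) = 165.26 mm.
c = a/β₁ = 165.26/0.85 = 194.42 mm; ε'_s = 0.003(c − d')/c = 0.0024 ≥ f_y/E_s = 0.0021, so compression steel does yield.
M_n = (A_s − A'_s) f_y (d − a/2) + A'_s f_y (d − d') = [1352070 × (765 − 82.63) + 237380 × (765 − 41)] × 10⁻⁶ = 922.61 + 171.86 = 1094.47 kN·m.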